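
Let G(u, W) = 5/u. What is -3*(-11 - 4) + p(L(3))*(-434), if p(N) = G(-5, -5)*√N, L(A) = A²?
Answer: 1347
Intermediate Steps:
p(N) = -√N (p(N) = (5/(-5))*√N = (5*(-⅕))*√N = -√N)
-3*(-11 - 4) + p(L(3))*(-434) = -3*(-11 - 4) - √(3²)*(-434) = -3*(-15) - √9*(-434) = 45 - 1*3*(-434) = 45 - 3*(-434) = 45 + 1302 = 1347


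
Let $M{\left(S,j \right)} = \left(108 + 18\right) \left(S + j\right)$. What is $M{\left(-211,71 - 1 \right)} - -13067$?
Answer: $-4699$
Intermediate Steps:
$M{\left(S,j \right)} = 126 S + 126 j$ ($M{\left(S,j \right)} = 126 \left(S + j\right) = 126 S + 126 j$)
$M{\left(-211,71 - 1 \right)} - -13067 = \left(126 \left(-211\right) + 126 \left(71 - 1\right)\right) - -13067 = \left(-26586 + 126 \cdot 70\right) + 13067 = \left(-26586 + 8820\right) + 13067 = -17766 + 13067 = -4699$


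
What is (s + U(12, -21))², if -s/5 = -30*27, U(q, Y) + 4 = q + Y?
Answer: 16297369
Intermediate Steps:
U(q, Y) = -4 + Y + q (U(q, Y) = -4 + (q + Y) = -4 + (Y + q) = -4 + Y + q)
s = 4050 (s = -(-150)*27 = -5*(-810) = 4050)
(s + U(12, -21))² = (4050 + (-4 - 21 + 12))² = (4050 - 13)² = 4037² = 16297369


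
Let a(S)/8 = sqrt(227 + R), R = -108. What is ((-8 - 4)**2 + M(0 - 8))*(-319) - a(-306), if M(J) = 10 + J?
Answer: -46574 - 8*sqrt(119) ≈ -46661.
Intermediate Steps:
a(S) = 8*sqrt(119) (a(S) = 8*sqrt(227 - 108) = 8*sqrt(119))
((-8 - 4)**2 + M(0 - 8))*(-319) - a(-306) = ((-8 - 4)**2 + (10 + (0 - 8)))*(-319) - 8*sqrt(119) = ((-12)**2 + (10 - 8))*(-319) - 8*sqrt(119) = (144 + 2)*(-319) - 8*sqrt(119) = 146*(-319) - 8*sqrt(119) = -46574 - 8*sqrt(119)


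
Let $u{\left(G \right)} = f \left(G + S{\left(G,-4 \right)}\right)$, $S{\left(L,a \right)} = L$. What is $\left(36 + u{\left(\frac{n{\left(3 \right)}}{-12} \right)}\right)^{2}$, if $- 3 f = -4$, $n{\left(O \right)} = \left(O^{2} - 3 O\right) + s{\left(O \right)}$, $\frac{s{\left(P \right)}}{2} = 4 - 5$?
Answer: $\frac{107584}{81} \approx 1328.2$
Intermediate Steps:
$s{\left(P \right)} = -2$ ($s{\left(P \right)} = 2 \left(4 - 5\right) = 2 \left(-1\right) = -2$)
$n{\left(O \right)} = -2 + O^{2} - 3 O$ ($n{\left(O \right)} = \left(O^{2} - 3 O\right) - 2 = -2 + O^{2} - 3 O$)
$f = \frac{4}{3}$ ($f = \left(- \frac{1}{3}\right) \left(-4\right) = \frac{4}{3} \approx 1.3333$)
$u{\left(G \right)} = \frac{8 G}{3}$ ($u{\left(G \right)} = \frac{4 \left(G + G\right)}{3} = \frac{4 \cdot 2 G}{3} = \frac{8 G}{3}$)
$\left(36 + u{\left(\frac{n{\left(3 \right)}}{-12} \right)}\right)^{2} = \left(36 + \frac{8 \frac{-2 + 3^{2} - 9}{-12}}{3}\right)^{2} = \left(36 + \frac{8 \left(-2 + 9 - 9\right) \left(- \frac{1}{12}\right)}{3}\right)^{2} = \left(36 + \frac{8 \left(\left(-2\right) \left(- \frac{1}{12}\right)\right)}{3}\right)^{2} = \left(36 + \frac{8}{3} \cdot \frac{1}{6}\right)^{2} = \left(36 + \frac{4}{9}\right)^{2} = \left(\frac{328}{9}\right)^{2} = \frac{107584}{81}$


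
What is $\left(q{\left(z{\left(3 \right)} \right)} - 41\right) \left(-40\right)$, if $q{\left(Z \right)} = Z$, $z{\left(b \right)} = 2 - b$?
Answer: $1680$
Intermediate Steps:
$\left(q{\left(z{\left(3 \right)} \right)} - 41\right) \left(-40\right) = \left(\left(2 - 3\right) - 41\right) \left(-40\right) = \left(-1 - 41\right) \left(-40\right) = \left(-42\right) \left(-40\right) = 1680$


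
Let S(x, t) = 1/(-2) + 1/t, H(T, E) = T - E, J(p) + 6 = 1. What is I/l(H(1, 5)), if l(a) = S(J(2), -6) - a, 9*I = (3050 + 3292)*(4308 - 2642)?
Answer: 1760962/5 ≈ 3.5219e+5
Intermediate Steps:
J(p) = -5 (J(p) = -6 + 1 = -5)
S(x, t) = -½ + 1/t (S(x, t) = 1*(-½) + 1/t = -½ + 1/t)
I = 3521924/3 (I = ((3050 + 3292)*(4308 - 2642))/9 = (6342*1666)/9 = (⅑)*10565772 = 3521924/3 ≈ 1.1740e+6)
l(a) = -⅔ - a (l(a) = (½)*(2 - 1*(-6))/(-6) - a = (½)*(-⅙)*(2 + 6) - a = (½)*(-⅙)*8 - a = -⅔ - a)
I/l(H(1, 5)) = 3521924/(3*(-⅔ - (1 - 1*5))) = 3521924/(3*(-⅔ - (1 - 5))) = 3521924/(3*(-⅔ - 1*(-4))) = 3521924/(3*(-⅔ + 4)) = 3521924/(3*(10/3)) = (3521924/3)*(3/10) = 1760962/5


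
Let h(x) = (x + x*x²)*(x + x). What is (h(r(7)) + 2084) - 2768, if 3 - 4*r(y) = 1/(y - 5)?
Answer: -1398607/2048 ≈ -682.91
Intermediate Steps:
r(y) = ¾ - 1/(4*(-5 + y)) (r(y) = ¾ - 1/(4*(y - 5)) = ¾ - 1/(4*(-5 + y)))
h(x) = 2*x*(x + x³) (h(x) = (x + x³)*(2*x) = 2*x*(x + x³))
(h(r(7)) + 2084) - 2768 = (2*((-16 + 3*7)/(4*(-5 + 7)))²*(1 + ((-16 + 3*7)/(4*(-5 + 7)))²) + 2084) - 2768 = (2*((¼)*(-16 + 21)/2)²*(1 + ((¼)*(-16 + 21)/2)²) + 2084) - 2768 = (2*((¼)*(½)*5)²*(1 + ((¼)*(½)*5)²) + 2084) - 2768 = (2*(5/8)²*(1 + (5/8)²) + 2084) - 2768 = (2*(25/64)*(1 + 25/64) + 2084) - 2768 = (2*(25/64)*(89/64) + 2084) - 2768 = (2225/2048 + 2084) - 2768 = 4270257/2048 - 2768 = -1398607/2048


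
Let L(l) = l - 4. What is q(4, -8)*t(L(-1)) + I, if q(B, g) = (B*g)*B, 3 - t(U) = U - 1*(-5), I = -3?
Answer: -387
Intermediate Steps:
L(l) = -4 + l
t(U) = -2 - U (t(U) = 3 - (U - 1*(-5)) = 3 - (U + 5) = 3 - (5 + U) = 3 + (-5 - U) = -2 - U)
q(B, g) = g*B**2
q(4, -8)*t(L(-1)) + I = (-8*4**2)*(-2 - (-4 - 1)) - 3 = (-8*16)*(-2 - 1*(-5)) - 3 = -128*(-2 + 5) - 3 = -128*3 - 3 = -384 - 3 = -387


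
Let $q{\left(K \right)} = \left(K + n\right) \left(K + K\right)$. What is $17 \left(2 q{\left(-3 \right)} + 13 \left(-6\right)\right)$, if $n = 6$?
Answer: $-1938$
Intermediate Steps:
$q{\left(K \right)} = 2 K \left(6 + K\right)$ ($q{\left(K \right)} = \left(K + 6\right) \left(K + K\right) = \left(6 + K\right) 2 K = 2 K \left(6 + K\right)$)
$17 \left(2 q{\left(-3 \right)} + 13 \left(-6\right)\right) = 17 \left(2 \cdot 2 \left(-3\right) \left(6 - 3\right) + 13 \left(-6\right)\right) = 17 \left(2 \cdot 2 \left(-3\right) 3 - 78\right) = 17 \left(2 \left(-18\right) - 78\right) = 17 \left(-36 - 78\right) = 17 \left(-114\right) = -1938$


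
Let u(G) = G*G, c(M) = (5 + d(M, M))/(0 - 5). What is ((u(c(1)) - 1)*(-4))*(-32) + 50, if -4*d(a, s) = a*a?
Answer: 938/25 ≈ 37.520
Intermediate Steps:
d(a, s) = -a²/4 (d(a, s) = -a*a/4 = -a²/4)
c(M) = -1 + M²/20 (c(M) = (5 - M²/4)/(0 - 5) = (5 - M²/4)/(-5) = (5 - M²/4)*(-⅕) = -1 + M²/20)
u(G) = G²
((u(c(1)) - 1)*(-4))*(-32) + 50 = (((-1 + (1/20)*1²)² - 1)*(-4))*(-32) + 50 = (((-1 + (1/20)*1)² - 1)*(-4))*(-32) + 50 = (((-1 + 1/20)² - 1)*(-4))*(-32) + 50 = (((-19/20)² - 1)*(-4))*(-32) + 50 = ((361/400 - 1)*(-4))*(-32) + 50 = -39/400*(-4)*(-32) + 50 = (39/100)*(-32) + 50 = -312/25 + 50 = 938/25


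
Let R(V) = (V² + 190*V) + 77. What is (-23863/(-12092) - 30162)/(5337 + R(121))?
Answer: -364695041/520500140 ≈ -0.70066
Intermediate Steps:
R(V) = 77 + V² + 190*V
(-23863/(-12092) - 30162)/(5337 + R(121)) = (-23863/(-12092) - 30162)/(5337 + (77 + 121² + 190*121)) = (-23863*(-1/12092) - 30162)/(5337 + (77 + 14641 + 22990)) = (23863/12092 - 30162)/(5337 + 37708) = -364695041/12092/43045 = -364695041/12092*1/43045 = -364695041/520500140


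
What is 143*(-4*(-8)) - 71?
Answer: 4505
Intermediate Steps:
143*(-4*(-8)) - 71 = 143*32 - 71 = 4576 - 71 = 4505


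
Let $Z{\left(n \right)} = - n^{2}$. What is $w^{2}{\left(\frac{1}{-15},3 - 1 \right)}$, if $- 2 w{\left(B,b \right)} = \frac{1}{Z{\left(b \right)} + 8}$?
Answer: $\frac{1}{64} \approx 0.015625$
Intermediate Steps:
$w{\left(B,b \right)} = - \frac{1}{2 \left(8 - b^{2}\right)}$ ($w{\left(B,b \right)} = - \frac{1}{2 \left(- b^{2} + 8\right)} = - \frac{1}{2 \left(8 - b^{2}\right)}$)
$w^{2}{\left(\frac{1}{-15},3 - 1 \right)} = \left(\frac{1}{2 \left(-8 + \left(3 - 1\right)^{2}\right)}\right)^{2} = \left(\frac{1}{2 \left(-8 + 2^{2}\right)}\right)^{2} = \left(\frac{1}{2 \left(-8 + 4\right)}\right)^{2} = \left(\frac{1}{2 \left(-4\right)}\right)^{2} = \left(\frac{1}{2} \left(- \frac{1}{4}\right)\right)^{2} = \left(- \frac{1}{8}\right)^{2} = \frac{1}{64}$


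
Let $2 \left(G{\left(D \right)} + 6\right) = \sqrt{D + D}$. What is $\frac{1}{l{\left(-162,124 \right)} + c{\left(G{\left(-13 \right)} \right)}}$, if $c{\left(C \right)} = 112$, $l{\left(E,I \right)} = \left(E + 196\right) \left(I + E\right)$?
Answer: $- \frac{1}{1180} \approx -0.00084746$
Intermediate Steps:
$l{\left(E,I \right)} = \left(196 + E\right) \left(E + I\right)$
$G{\left(D \right)} = -6 + \frac{\sqrt{2} \sqrt{D}}{2}$ ($G{\left(D \right)} = -6 + \frac{\sqrt{D + D}}{2} = -6 + \frac{\sqrt{2 D}}{2} = -6 + \frac{\sqrt{2} \sqrt{D}}{2}$)
$\frac{1}{l{\left(-162,124 \right)} + c{\left(G{\left(-13 \right)} \right)}} = \frac{1}{\left(\left(-162\right)^{2} + 196 \left(-162\right) + 196 \cdot 124 - 20088\right) + 112} = \frac{1}{\left(26244 - 31752 + 24304 - 20088\right) + 112} = \frac{1}{-1292 + 112} = \frac{1}{-1180} = - \frac{1}{1180}$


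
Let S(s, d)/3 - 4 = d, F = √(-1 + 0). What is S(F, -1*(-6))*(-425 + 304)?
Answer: -3630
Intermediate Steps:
F = I (F = √(-1) = I ≈ 1.0*I)
S(s, d) = 12 + 3*d
S(F, -1*(-6))*(-425 + 304) = (12 + 3*(-1*(-6)))*(-425 + 304) = (12 + 3*6)*(-121) = (12 + 18)*(-121) = 30*(-121) = -3630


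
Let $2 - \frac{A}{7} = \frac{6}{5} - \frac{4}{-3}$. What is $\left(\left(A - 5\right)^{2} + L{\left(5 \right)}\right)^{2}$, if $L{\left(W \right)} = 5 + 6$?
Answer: $\frac{385572496}{50625} \approx 7616.3$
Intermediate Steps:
$L{\left(W \right)} = 11$
$A = - \frac{56}{15}$ ($A = 14 - 7 \left(\frac{6}{5} - \frac{4}{-3}\right) = 14 - 7 \left(6 \cdot \frac{1}{5} - - \frac{4}{3}\right) = 14 - 7 \left(\frac{6}{5} + \frac{4}{3}\right) = 14 - \frac{266}{15} = - \frac{56}{15} \approx -3.7333$)
$\left(\left(A - 5\right)^{2} + L{\left(5 \right)}\right)^{2} = \left(\left(- \frac{56}{15} - 5\right)^{2} + 11\right)^{2} = \left(\left(- \frac{131}{15}\right)^{2} + 11\right)^{2} = \left(\frac{17161}{225} + 11\right)^{2} = \left(\frac{19636}{225}\right)^{2} = \frac{385572496}{50625}$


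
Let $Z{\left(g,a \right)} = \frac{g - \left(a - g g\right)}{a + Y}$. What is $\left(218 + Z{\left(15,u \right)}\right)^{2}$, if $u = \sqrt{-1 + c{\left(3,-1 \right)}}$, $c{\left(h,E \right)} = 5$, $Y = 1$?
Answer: $\frac{795664}{9} \approx 88407.0$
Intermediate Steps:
$u = 2$ ($u = \sqrt{-1 + 5} = \sqrt{4} = 2$)
$Z{\left(g,a \right)} = \frac{g + g^{2} - a}{1 + a}$ ($Z{\left(g,a \right)} = \frac{g - \left(a - g g\right)}{a + 1} = \frac{g - \left(a - g^{2}\right)}{1 + a} = \frac{g + g^{2} - a}{1 + a}$)
$\left(218 + Z{\left(15,u \right)}\right)^{2} = \left(218 + \frac{15 + 15^{2} - 2}{1 + 2}\right)^{2} = \left(218 + \frac{15 + 225 - 2}{3}\right)^{2} = \left(218 + \frac{1}{3} \cdot 238\right)^{2} = \left(218 + \frac{238}{3}\right)^{2} = \left(\frac{892}{3}\right)^{2} = \frac{795664}{9}$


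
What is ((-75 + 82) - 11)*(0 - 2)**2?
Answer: -16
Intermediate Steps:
((-75 + 82) - 11)*(0 - 2)**2 = (7 - 11)*(-2)**2 = -4*4 = -16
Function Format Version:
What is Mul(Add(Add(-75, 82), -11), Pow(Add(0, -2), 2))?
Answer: -16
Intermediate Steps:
Mul(Add(Add(-75, 82), -11), Pow(Add(0, -2), 2)) = Mul(Add(7, -11), Pow(-2, 2)) = Mul(-4, 4) = -16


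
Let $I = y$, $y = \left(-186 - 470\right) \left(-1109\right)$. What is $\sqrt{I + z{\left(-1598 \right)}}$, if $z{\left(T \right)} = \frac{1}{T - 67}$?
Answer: $\frac{\sqrt{224089419415}}{555} \approx 852.94$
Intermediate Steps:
$z{\left(T \right)} = \frac{1}{-67 + T}$
$y = 727504$ ($y = \left(-656\right) \left(-1109\right) = 727504$)
$I = 727504$
$\sqrt{I + z{\left(-1598 \right)}} = \sqrt{727504 + \frac{1}{-67 - 1598}} = \sqrt{727504 + \frac{1}{-1665}} = \sqrt{727504 - \frac{1}{1665}} = \sqrt{\frac{1211294159}{1665}} = \frac{\sqrt{224089419415}}{555}$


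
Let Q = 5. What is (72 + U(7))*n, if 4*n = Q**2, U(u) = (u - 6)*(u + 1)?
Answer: 500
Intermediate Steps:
U(u) = (1 + u)*(-6 + u) (U(u) = (-6 + u)*(1 + u) = (1 + u)*(-6 + u))
n = 25/4 (n = (1/4)*5**2 = (1/4)*25 = 25/4 ≈ 6.2500)
(72 + U(7))*n = (72 + (-6 + 7**2 - 5*7))*(25/4) = (72 + (-6 + 49 - 35))*(25/4) = (72 + 8)*(25/4) = 80*(25/4) = 500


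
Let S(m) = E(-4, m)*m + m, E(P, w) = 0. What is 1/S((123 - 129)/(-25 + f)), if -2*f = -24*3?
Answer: -11/6 ≈ -1.8333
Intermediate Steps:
f = 36 (f = -(-12)*3 = -½*(-72) = 36)
S(m) = m (S(m) = 0*m + m = 0 + m = m)
1/S((123 - 129)/(-25 + f)) = 1/((123 - 129)/(-25 + 36)) = 1/(-6/11) = -11/6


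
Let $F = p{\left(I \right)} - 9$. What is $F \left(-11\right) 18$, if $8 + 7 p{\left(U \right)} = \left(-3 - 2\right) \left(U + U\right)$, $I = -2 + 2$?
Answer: $\frac{14058}{7} \approx 2008.3$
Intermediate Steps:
$I = 0$
$p{\left(U \right)} = - \frac{8}{7} - \frac{10 U}{7}$ ($p{\left(U \right)} = - \frac{8}{7} + \frac{\left(-3 - 2\right) \left(U + U\right)}{7} = - \frac{8}{7} + \frac{\left(-5\right) 2 U}{7} = - \frac{8}{7} + \frac{\left(-10\right) U}{7} = - \frac{8}{7} - \frac{10 U}{7}$)
$F = - \frac{71}{7}$ ($F = \left(- \frac{8}{7} - 0\right) - 9 = \left(- \frac{8}{7} + 0\right) - 9 = - \frac{8}{7} - 9 = - \frac{71}{7} \approx -10.143$)
$F \left(-11\right) 18 = \left(- \frac{71}{7}\right) \left(-11\right) 18 = \frac{781}{7} \cdot 18 = \frac{14058}{7}$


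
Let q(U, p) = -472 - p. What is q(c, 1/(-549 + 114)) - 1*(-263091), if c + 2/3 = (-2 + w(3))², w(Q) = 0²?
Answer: 114239266/435 ≈ 2.6262e+5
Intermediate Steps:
w(Q) = 0
c = 10/3 (c = -⅔ + (-2 + 0)² = -⅔ + (-2)² = -⅔ + 4 = 10/3 ≈ 3.3333)
q(c, 1/(-549 + 114)) - 1*(-263091) = (-472 - 1/(-549 + 114)) - 1*(-263091) = (-472 - 1/(-435)) + 263091 = (-472 - 1*(-1/435)) + 263091 = (-472 + 1/435) + 263091 = -205319/435 + 263091 = 114239266/435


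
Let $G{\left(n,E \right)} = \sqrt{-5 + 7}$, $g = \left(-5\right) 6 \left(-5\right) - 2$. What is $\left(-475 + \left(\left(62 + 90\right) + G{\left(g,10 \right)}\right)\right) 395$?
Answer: $-127585 + 395 \sqrt{2} \approx -1.2703 \cdot 10^{5}$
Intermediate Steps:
$g = 148$ ($g = \left(-30\right) \left(-5\right) - 2 = 150 - 2 = 148$)
$G{\left(n,E \right)} = \sqrt{2}$
$\left(-475 + \left(\left(62 + 90\right) + G{\left(g,10 \right)}\right)\right) 395 = \left(-475 + \left(\left(62 + 90\right) + \sqrt{2}\right)\right) 395 = \left(-475 + \left(152 + \sqrt{2}\right)\right) 395 = \left(-323 + \sqrt{2}\right) 395 = -127585 + 395 \sqrt{2}$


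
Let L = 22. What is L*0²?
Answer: 0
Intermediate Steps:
L*0² = 22*0² = 22*0 = 0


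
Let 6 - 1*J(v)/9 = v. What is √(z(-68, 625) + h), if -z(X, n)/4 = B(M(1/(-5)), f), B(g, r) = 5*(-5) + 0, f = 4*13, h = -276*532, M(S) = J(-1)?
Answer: 2*I*√36683 ≈ 383.06*I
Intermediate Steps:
J(v) = 54 - 9*v
M(S) = 63 (M(S) = 54 - 9*(-1) = 54 + 9 = 63)
h = -146832
f = 52
B(g, r) = -25 (B(g, r) = -25 + 0 = -25)
z(X, n) = 100 (z(X, n) = -4*(-25) = 100)
√(z(-68, 625) + h) = √(100 - 146832) = √(-146732) = 2*I*√36683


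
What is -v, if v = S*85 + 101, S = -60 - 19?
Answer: 6614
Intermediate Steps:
S = -79
v = -6614 (v = -79*85 + 101 = -6715 + 101 = -6614)
-v = -1*(-6614) = 6614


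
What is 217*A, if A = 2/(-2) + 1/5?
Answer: -868/5 ≈ -173.60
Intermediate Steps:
A = -⅘ (A = 2*(-½) + 1*(⅕) = -1 + ⅕ = -⅘ ≈ -0.80000)
217*A = 217*(-⅘) = -868/5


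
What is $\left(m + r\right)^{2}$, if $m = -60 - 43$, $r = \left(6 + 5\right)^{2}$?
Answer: $324$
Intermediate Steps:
$r = 121$ ($r = 11^{2} = 121$)
$m = -103$
$\left(m + r\right)^{2} = \left(-103 + 121\right)^{2} = 18^{2} = 324$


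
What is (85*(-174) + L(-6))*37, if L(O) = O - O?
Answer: -547230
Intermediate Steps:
L(O) = 0
(85*(-174) + L(-6))*37 = (85*(-174) + 0)*37 = (-14790 + 0)*37 = -14790*37 = -547230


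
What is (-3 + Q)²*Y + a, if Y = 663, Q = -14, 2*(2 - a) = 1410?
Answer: 190904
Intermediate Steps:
a = -703 (a = 2 - ½*1410 = 2 - 705 = -703)
(-3 + Q)²*Y + a = (-3 - 14)²*663 - 703 = (-17)²*663 - 703 = 289*663 - 703 = 191607 - 703 = 190904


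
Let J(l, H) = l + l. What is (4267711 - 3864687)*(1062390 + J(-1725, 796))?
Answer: 426778234560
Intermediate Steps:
J(l, H) = 2*l
(4267711 - 3864687)*(1062390 + J(-1725, 796)) = (4267711 - 3864687)*(1062390 + 2*(-1725)) = 403024*(1062390 - 3450) = 403024*1058940 = 426778234560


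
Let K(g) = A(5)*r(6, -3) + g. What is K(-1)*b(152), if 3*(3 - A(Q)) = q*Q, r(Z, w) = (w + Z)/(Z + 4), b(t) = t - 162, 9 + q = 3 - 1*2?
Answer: -39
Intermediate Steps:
q = -8 (q = -9 + (3 - 1*2) = -9 + (3 - 2) = -9 + 1 = -8)
b(t) = -162 + t
r(Z, w) = (Z + w)/(4 + Z)
A(Q) = 3 + 8*Q/3 (A(Q) = 3 - (-8)*Q/3 = 3 + 8*Q/3)
K(g) = 49/10 + g (K(g) = (3 + (8/3)*5)*((6 - 3)/(4 + 6)) + g = (3 + 40/3)*(3/10) + g = 49*((1/10)*3)/3 + g = (49/3)*(3/10) + g = 49/10 + g)
K(-1)*b(152) = (49/10 - 1)*(-162 + 152) = (39/10)*(-10) = -39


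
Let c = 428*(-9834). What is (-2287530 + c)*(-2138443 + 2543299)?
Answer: -2630139716592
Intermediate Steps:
c = -4208952
(-2287530 + c)*(-2138443 + 2543299) = (-2287530 - 4208952)*(-2138443 + 2543299) = -6496482*404856 = -2630139716592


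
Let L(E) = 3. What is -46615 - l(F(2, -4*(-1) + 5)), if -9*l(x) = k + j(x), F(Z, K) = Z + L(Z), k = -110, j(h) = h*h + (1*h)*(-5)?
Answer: -419645/9 ≈ -46627.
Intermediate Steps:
j(h) = h² - 5*h (j(h) = h² + h*(-5) = h² - 5*h)
F(Z, K) = 3 + Z (F(Z, K) = Z + 3 = 3 + Z)
l(x) = 110/9 - x*(-5 + x)/9 (l(x) = -(-110 + x*(-5 + x))/9 = 110/9 - x*(-5 + x)/9)
-46615 - l(F(2, -4*(-1) + 5)) = -46615 - (110/9 - (3 + 2)*(-5 + (3 + 2))/9) = -46615 - (110/9 - ⅑*5*(-5 + 5)) = -46615 - (110/9 - ⅑*5*0) = -46615 - (110/9 + 0) = -46615 - 1*110/9 = -46615 - 110/9 = -419645/9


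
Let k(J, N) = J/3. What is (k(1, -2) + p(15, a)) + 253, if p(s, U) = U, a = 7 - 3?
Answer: 772/3 ≈ 257.33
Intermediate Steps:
k(J, N) = J/3 (k(J, N) = J*(1/3) = J/3)
a = 4
(k(1, -2) + p(15, a)) + 253 = ((1/3)*1 + 4) + 253 = (1/3 + 4) + 253 = 13/3 + 253 = 772/3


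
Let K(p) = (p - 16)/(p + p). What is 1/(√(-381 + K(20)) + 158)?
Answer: 1580/253449 - I*√38090/253449 ≈ 0.006234 - 0.00077004*I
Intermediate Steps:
K(p) = (-16 + p)/(2*p) (K(p) = (-16 + p)/((2*p)) = (-16 + p)*(1/(2*p)) = (-16 + p)/(2*p))
1/(√(-381 + K(20)) + 158) = 1/(√(-381 + (½)*(-16 + 20)/20) + 158) = 1/(√(-381 + (½)*(1/20)*4) + 158) = 1/(√(-381 + ⅒) + 158) = 1/(√(-3809/10) + 158) = 1/(I*√38090/10 + 158) = 1/(158 + I*√38090/10)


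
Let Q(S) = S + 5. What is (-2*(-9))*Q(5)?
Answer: 180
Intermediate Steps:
Q(S) = 5 + S
(-2*(-9))*Q(5) = (-2*(-9))*(5 + 5) = 18*10 = 180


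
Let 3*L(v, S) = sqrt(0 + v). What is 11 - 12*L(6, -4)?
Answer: 11 - 4*sqrt(6) ≈ 1.2020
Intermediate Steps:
L(v, S) = sqrt(v)/3 (L(v, S) = sqrt(0 + v)/3 = sqrt(v)/3)
11 - 12*L(6, -4) = 11 - 4*sqrt(6)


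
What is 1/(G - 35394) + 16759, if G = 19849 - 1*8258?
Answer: 398914476/23803 ≈ 16759.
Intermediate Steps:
G = 11591 (G = 19849 - 8258 = 11591)
1/(G - 35394) + 16759 = 1/(11591 - 35394) + 16759 = 1/(-23803) + 16759 = -1/23803 + 16759 = 398914476/23803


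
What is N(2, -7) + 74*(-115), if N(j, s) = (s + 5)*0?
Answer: -8510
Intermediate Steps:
N(j, s) = 0 (N(j, s) = (5 + s)*0 = 0)
N(2, -7) + 74*(-115) = 0 + 74*(-115) = 0 - 8510 = -8510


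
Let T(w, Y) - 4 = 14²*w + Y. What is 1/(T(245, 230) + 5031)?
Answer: 1/53285 ≈ 1.8767e-5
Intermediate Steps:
T(w, Y) = 4 + Y + 196*w (T(w, Y) = 4 + (14²*w + Y) = 4 + (196*w + Y) = 4 + (Y + 196*w) = 4 + Y + 196*w)
1/(T(245, 230) + 5031) = 1/((4 + 230 + 196*245) + 5031) = 1/((4 + 230 + 48020) + 5031) = 1/(48254 + 5031) = 1/53285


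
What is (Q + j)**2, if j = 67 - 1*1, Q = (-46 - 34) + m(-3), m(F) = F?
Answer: 289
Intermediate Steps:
Q = -83 (Q = (-46 - 34) - 3 = -80 - 3 = -83)
j = 66 (j = 67 - 1 = 66)
(Q + j)**2 = (-83 + 66)**2 = (-17)**2 = 289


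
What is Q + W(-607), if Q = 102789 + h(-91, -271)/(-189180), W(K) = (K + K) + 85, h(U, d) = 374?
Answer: 9616019213/94590 ≈ 1.0166e+5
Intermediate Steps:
W(K) = 85 + 2*K (W(K) = 2*K + 85 = 85 + 2*K)
Q = 9722811323/94590 (Q = 102789 + 374/(-189180) = 102789 + 374*(-1/189180) = 102789 - 187/94590 = 9722811323/94590 ≈ 1.0279e+5)
Q + W(-607) = 9722811323/94590 + (85 + 2*(-607)) = 9722811323/94590 + (85 - 1214) = 9722811323/94590 - 1129 = 9616019213/94590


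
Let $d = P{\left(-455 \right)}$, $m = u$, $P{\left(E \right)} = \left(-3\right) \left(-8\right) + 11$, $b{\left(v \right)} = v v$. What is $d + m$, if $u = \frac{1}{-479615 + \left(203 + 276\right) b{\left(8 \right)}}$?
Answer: $\frac{15713564}{448959} \approx 35.0$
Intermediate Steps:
$b{\left(v \right)} = v^{2}$
$P{\left(E \right)} = 35$ ($P{\left(E \right)} = 24 + 11 = 35$)
$u = - \frac{1}{448959}$ ($u = \frac{1}{-479615 + \left(203 + 276\right) 8^{2}} = \frac{1}{-479615 + 479 \cdot 64} = \frac{1}{-479615 + 30656} = \frac{1}{-448959} = - \frac{1}{448959} \approx -2.2274 \cdot 10^{-6}$)
$m = - \frac{1}{448959} \approx -2.2274 \cdot 10^{-6}$
$d = 35$
$d + m = 35 - \frac{1}{448959} = \frac{15713564}{448959}$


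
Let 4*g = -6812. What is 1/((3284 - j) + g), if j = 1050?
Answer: 1/531 ≈ 0.0018832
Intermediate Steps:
g = -1703 (g = (1/4)*(-6812) = -1703)
1/((3284 - j) + g) = 1/((3284 - 1*1050) - 1703) = 1/((3284 - 1050) - 1703) = 1/(2234 - 1703) = 1/531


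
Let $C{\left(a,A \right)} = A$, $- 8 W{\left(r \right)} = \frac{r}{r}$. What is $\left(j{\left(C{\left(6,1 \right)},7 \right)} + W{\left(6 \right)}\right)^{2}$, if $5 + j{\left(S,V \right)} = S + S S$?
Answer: $\frac{625}{64} \approx 9.7656$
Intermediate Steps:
$W{\left(r \right)} = - \frac{1}{8}$ ($W{\left(r \right)} = - \frac{r \frac{1}{r}}{8} = \left(- \frac{1}{8}\right) 1 = - \frac{1}{8}$)
$j{\left(S,V \right)} = -5 + S + S^{2}$ ($j{\left(S,V \right)} = -5 + \left(S + S S\right) = -5 + \left(S + S^{2}\right) = -5 + S + S^{2}$)
$\left(j{\left(C{\left(6,1 \right)},7 \right)} + W{\left(6 \right)}\right)^{2} = \left(\left(-5 + 1 + 1^{2}\right) - \frac{1}{8}\right)^{2} = \left(\left(-5 + 1 + 1\right) - \frac{1}{8}\right)^{2} = \left(-3 - \frac{1}{8}\right)^{2} = \left(- \frac{25}{8}\right)^{2} = \frac{625}{64}$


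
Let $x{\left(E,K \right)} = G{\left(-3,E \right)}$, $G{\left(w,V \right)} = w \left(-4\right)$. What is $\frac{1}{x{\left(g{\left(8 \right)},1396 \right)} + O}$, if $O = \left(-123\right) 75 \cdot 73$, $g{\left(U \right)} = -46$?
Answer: $- \frac{1}{673413} \approx -1.485 \cdot 10^{-6}$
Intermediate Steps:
$G{\left(w,V \right)} = - 4 w$
$x{\left(E,K \right)} = 12$ ($x{\left(E,K \right)} = \left(-4\right) \left(-3\right) = 12$)
$O = -673425$ ($O = \left(-9225\right) 73 = -673425$)
$\frac{1}{x{\left(g{\left(8 \right)},1396 \right)} + O} = \frac{1}{12 - 673425} = \frac{1}{-673413} = - \frac{1}{673413}$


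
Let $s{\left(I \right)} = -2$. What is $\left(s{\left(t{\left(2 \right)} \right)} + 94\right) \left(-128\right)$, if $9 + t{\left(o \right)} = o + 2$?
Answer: $-11776$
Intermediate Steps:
$t{\left(o \right)} = -7 + o$ ($t{\left(o \right)} = -9 + \left(o + 2\right) = -9 + \left(2 + o\right) = -7 + o$)
$\left(s{\left(t{\left(2 \right)} \right)} + 94\right) \left(-128\right) = \left(-2 + 94\right) \left(-128\right) = 92 \left(-128\right) = -11776$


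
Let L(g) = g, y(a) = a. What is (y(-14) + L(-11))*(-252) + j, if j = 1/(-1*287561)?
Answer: 1811634299/287561 ≈ 6300.0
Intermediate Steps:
j = -1/287561 (j = 1/(-287561) = -1/287561 ≈ -3.4775e-6)
(y(-14) + L(-11))*(-252) + j = (-14 - 11)*(-252) - 1/287561 = -25*(-252) - 1/287561 = 6300 - 1/287561 = 1811634299/287561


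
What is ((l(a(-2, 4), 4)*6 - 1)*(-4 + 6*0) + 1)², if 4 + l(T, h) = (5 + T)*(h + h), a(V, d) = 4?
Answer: 2647129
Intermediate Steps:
l(T, h) = -4 + 2*h*(5 + T) (l(T, h) = -4 + (5 + T)*(h + h) = -4 + (5 + T)*(2*h) = -4 + 2*h*(5 + T))
((l(a(-2, 4), 4)*6 - 1)*(-4 + 6*0) + 1)² = (((-4 + 10*4 + 2*4*4)*6 - 1)*(-4 + 6*0) + 1)² = (((-4 + 40 + 32)*6 - 1)*(-4 + 0) + 1)² = ((68*6 - 1)*(-4) + 1)² = ((408 - 1)*(-4) + 1)² = (407*(-4) + 1)² = (-1628 + 1)² = (-1627)² = 2647129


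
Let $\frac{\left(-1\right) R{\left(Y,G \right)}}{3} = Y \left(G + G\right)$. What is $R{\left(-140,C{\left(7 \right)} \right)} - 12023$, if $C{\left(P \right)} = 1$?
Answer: $-11183$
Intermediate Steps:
$R{\left(Y,G \right)} = - 6 G Y$ ($R{\left(Y,G \right)} = - 3 Y \left(G + G\right) = - 3 Y 2 G = - 3 \cdot 2 G Y = - 6 G Y$)
$R{\left(-140,C{\left(7 \right)} \right)} - 12023 = \left(-6\right) 1 \left(-140\right) - 12023 = 840 - 12023 = -11183$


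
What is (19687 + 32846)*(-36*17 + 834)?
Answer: 11662326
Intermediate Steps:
(19687 + 32846)*(-36*17 + 834) = 52533*(-612 + 834) = 52533*222 = 11662326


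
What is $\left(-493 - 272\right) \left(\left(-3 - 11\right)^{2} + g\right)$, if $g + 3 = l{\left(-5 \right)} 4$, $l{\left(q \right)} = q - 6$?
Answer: $-113985$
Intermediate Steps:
$l{\left(q \right)} = -6 + q$ ($l{\left(q \right)} = q - 6 = -6 + q$)
$g = -47$ ($g = -3 + \left(-6 - 5\right) 4 = -3 - 44 = -47$)
$\left(-493 - 272\right) \left(\left(-3 - 11\right)^{2} + g\right) = \left(-493 - 272\right) \left(\left(-3 - 11\right)^{2} - 47\right) = - 765 \left(\left(-14\right)^{2} - 47\right) = - 765 \left(196 - 47\right) = \left(-765\right) 149 = -113985$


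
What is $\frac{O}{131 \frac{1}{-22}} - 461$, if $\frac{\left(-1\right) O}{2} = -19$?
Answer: $- \frac{61227}{131} \approx -467.38$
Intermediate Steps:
$O = 38$ ($O = \left(-2\right) \left(-19\right) = 38$)
$\frac{O}{131 \frac{1}{-22}} - 461 = \frac{38}{131 \frac{1}{-22}} - 461 = \frac{38}{131 \left(- \frac{1}{22}\right)} - 461 = \frac{38}{- \frac{131}{22}} - 461 = 38 \left(- \frac{22}{131}\right) - 461 = - \frac{836}{131} - 461 = - \frac{61227}{131}$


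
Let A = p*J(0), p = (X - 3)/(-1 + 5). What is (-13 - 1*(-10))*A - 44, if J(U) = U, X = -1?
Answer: -44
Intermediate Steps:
p = -1 (p = (-1 - 3)/(-1 + 5) = -4/4 = -4*¼ = -1)
A = 0 (A = -1*0 = 0)
(-13 - 1*(-10))*A - 44 = (-13 - 1*(-10))*0 - 44 = (-13 + 10)*0 - 44 = -3*0 - 44 = 0 - 44 = -44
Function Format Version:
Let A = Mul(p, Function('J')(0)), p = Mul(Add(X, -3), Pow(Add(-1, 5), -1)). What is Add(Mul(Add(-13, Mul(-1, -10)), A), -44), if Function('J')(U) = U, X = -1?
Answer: -44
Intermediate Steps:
p = -1 (p = Mul(Add(-1, -3), Pow(Add(-1, 5), -1)) = Mul(-4, Pow(4, -1)) = Mul(-4, Rational(1, 4)) = -1)
A = 0 (A = Mul(-1, 0) = 0)
Add(Mul(Add(-13, Mul(-1, -10)), A), -44) = Add(Mul(Add(-13, Mul(-1, -10)), 0), -44) = Add(Mul(Add(-13, 10), 0), -44) = Add(Mul(-3, 0), -44) = Add(0, -44) = -44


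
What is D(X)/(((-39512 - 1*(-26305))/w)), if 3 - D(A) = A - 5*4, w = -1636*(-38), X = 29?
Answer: 373008/13207 ≈ 28.243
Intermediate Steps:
w = 62168
D(A) = 23 - A (D(A) = 3 - (A - 5*4) = 3 - (A - 20) = 3 - (-20 + A) = 3 + (20 - A) = 23 - A)
D(X)/(((-39512 - 1*(-26305))/w)) = (23 - 1*29)/(((-39512 - 1*(-26305))/62168)) = (23 - 29)/(((-39512 + 26305)*(1/62168))) = -6/((-13207*1/62168)) = -6/(-13207/62168) = -6*(-62168/13207) = 373008/13207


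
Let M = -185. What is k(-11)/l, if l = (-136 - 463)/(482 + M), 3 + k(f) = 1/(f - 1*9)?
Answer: 18117/11980 ≈ 1.5123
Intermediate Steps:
k(f) = -3 + 1/(-9 + f) (k(f) = -3 + 1/(f - 1*9) = -3 + 1/(f - 9) = -3 + 1/(-9 + f))
l = -599/297 (l = (-136 - 463)/(482 - 185) = -599/297 ≈ -2.0168)
k(-11)/l = ((28 - 3*(-11))/(-9 - 11))/(-599/297) = ((28 + 33)/(-20))*(-297/599) = -1/20*61*(-297/599) = -61/20*(-297/599) = 18117/11980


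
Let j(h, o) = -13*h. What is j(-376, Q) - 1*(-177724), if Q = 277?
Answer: 182612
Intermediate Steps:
j(-376, Q) - 1*(-177724) = -13*(-376) - 1*(-177724) = 4888 + 177724 = 182612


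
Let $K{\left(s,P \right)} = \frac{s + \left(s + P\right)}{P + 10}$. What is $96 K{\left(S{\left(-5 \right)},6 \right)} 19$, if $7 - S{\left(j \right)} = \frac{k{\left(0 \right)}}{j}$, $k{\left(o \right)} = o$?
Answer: $2280$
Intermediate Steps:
$S{\left(j \right)} = 7$ ($S{\left(j \right)} = 7 - \frac{0}{j} = 7 - 0 = 7 + 0 = 7$)
$K{\left(s,P \right)} = \frac{P + 2 s}{10 + P}$ ($K{\left(s,P \right)} = \frac{s + \left(P + s\right)}{10 + P} = \frac{P + 2 s}{10 + P}$)
$96 K{\left(S{\left(-5 \right)},6 \right)} 19 = 96 \frac{6 + 2 \cdot 7}{10 + 6} \cdot 19 = 96 \frac{6 + 14}{16} \cdot 19 = 96 \cdot \frac{1}{16} \cdot 20 \cdot 19 = 96 \cdot \frac{5}{4} \cdot 19 = 120 \cdot 19 = 2280$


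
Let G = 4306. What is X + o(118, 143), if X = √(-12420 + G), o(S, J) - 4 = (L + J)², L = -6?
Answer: 18773 + I*√8114 ≈ 18773.0 + 90.078*I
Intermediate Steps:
o(S, J) = 4 + (-6 + J)²
X = I*√8114 (X = √(-12420 + 4306) = √(-8114) = I*√8114 ≈ 90.078*I)
X + o(118, 143) = I*√8114 + (4 + (-6 + 143)²) = I*√8114 + (4 + 137²) = I*√8114 + (4 + 18769) = I*√8114 + 18773 = 18773 + I*√8114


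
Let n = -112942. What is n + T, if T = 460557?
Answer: 347615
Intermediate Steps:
n + T = -112942 + 460557 = 347615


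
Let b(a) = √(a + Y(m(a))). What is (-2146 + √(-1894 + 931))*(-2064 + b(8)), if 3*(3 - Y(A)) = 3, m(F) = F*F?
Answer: (2064 - √10)*(2146 - 3*I*√107) ≈ 4.4226e+6 - 63952.0*I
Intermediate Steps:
m(F) = F²
Y(A) = 2 (Y(A) = 3 - ⅓*3 = 3 - 1 = 2)
b(a) = √(2 + a) (b(a) = √(a + 2) = √(2 + a))
(-2146 + √(-1894 + 931))*(-2064 + b(8)) = (-2146 + √(-1894 + 931))*(-2064 + √(2 + 8)) = (-2146 + √(-963))*(-2064 + √10) = (-2146 + 3*I*√107)*(-2064 + √10)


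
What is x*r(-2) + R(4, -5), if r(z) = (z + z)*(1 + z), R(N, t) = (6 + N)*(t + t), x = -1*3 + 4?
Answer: -96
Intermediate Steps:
x = 1 (x = -3 + 4 = 1)
R(N, t) = 2*t*(6 + N) (R(N, t) = (6 + N)*(2*t) = 2*t*(6 + N))
r(z) = 2*z*(1 + z) (r(z) = (2*z)*(1 + z) = 2*z*(1 + z))
x*r(-2) + R(4, -5) = 1*(2*(-2)*(1 - 2)) + 2*(-5)*(6 + 4) = 1*(2*(-2)*(-1)) + 2*(-5)*10 = 1*4 - 100 = 4 - 100 = -96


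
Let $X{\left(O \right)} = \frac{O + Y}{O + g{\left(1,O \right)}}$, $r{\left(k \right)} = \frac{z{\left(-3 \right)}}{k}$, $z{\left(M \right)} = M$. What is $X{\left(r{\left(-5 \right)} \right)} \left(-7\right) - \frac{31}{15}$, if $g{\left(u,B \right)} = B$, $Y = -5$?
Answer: $\frac{118}{5} \approx 23.6$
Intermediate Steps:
$r{\left(k \right)} = - \frac{3}{k}$
$X{\left(O \right)} = \frac{-5 + O}{2 O}$ ($X{\left(O \right)} = \frac{O - 5}{O + O} = \frac{-5 + O}{2 O}$)
$X{\left(r{\left(-5 \right)} \right)} \left(-7\right) - \frac{31}{15} = \frac{-5 - \frac{3}{-5}}{2 \left(- \frac{3}{-5}\right)} \left(-7\right) - \frac{31}{15} = \frac{-5 - - \frac{3}{5}}{2 \left(\left(-3\right) \left(- \frac{1}{5}\right)\right)} \left(-7\right) - \frac{31}{15} = \frac{-5 + \frac{3}{5}}{2 \cdot \frac{3}{5}} \left(-7\right) - \frac{31}{15} = \frac{1}{2} \cdot \frac{5}{3} \left(- \frac{22}{5}\right) \left(-7\right) - \frac{31}{15} = \left(- \frac{11}{3}\right) \left(-7\right) - \frac{31}{15} = \frac{77}{3} - \frac{31}{15} = \frac{118}{5}$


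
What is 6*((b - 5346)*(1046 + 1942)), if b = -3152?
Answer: -152352144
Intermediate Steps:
6*((b - 5346)*(1046 + 1942)) = 6*((-3152 - 5346)*(1046 + 1942)) = 6*(-8498*2988) = 6*(-25392024) = -152352144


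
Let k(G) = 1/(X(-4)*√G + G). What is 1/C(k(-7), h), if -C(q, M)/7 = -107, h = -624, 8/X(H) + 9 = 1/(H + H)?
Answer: 1/749 ≈ 0.0013351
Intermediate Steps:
X(H) = 8/(-9 + 1/(2*H)) (X(H) = 8/(-9 + 1/(H + H)) = 8/(-9 + 1/(2*H)))
k(G) = 1/(G - 64*√G/73) (k(G) = 1/((-16*(-4)/(-1 + 18*(-4)))*√G + G) = 1/((-16*(-4)/(-1 - 72))*√G + G) = 1/((-16*(-4)/(-73))*√G + G) = 1/((-16*(-4)*(-1/73))*√G + G) = 1/(-64*√G/73 + G) = 1/(G - 64*√G/73))
C(q, M) = 749 (C(q, M) = -7*(-107) = 749)
1/C(k(-7), h) = 1/749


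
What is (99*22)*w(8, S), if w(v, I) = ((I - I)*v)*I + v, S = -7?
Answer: 17424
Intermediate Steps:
w(v, I) = v (w(v, I) = (0*v)*I + v = 0*I + v = 0 + v = v)
(99*22)*w(8, S) = (99*22)*8 = 2178*8 = 17424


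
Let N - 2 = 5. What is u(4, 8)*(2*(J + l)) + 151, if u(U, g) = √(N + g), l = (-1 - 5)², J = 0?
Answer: 151 + 72*√15 ≈ 429.85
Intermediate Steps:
N = 7 (N = 2 + 5 = 7)
l = 36 (l = (-6)² = 36)
u(U, g) = √(7 + g)
u(4, 8)*(2*(J + l)) + 151 = √(7 + 8)*(2*(0 + 36)) + 151 = √15*(2*36) + 151 = √15*72 + 151 = 72*√15 + 151 = 151 + 72*√15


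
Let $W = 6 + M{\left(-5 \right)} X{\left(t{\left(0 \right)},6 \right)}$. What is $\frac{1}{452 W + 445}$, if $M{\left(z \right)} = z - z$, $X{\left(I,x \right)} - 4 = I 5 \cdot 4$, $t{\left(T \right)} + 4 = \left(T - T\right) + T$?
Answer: $\frac{1}{3157} \approx 0.00031676$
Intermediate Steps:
$t{\left(T \right)} = -4 + T$ ($t{\left(T \right)} = -4 + \left(\left(T - T\right) + T\right) = -4 + \left(0 + T\right) = -4 + T$)
$X{\left(I,x \right)} = 4 + 20 I$ ($X{\left(I,x \right)} = 4 + I 5 \cdot 4 = 4 + 5 I 4 = 4 + 20 I$)
$M{\left(z \right)} = 0$
$W = 6$ ($W = 6 + 0 \left(4 + 20 \left(-4 + 0\right)\right) = 6 + 0 \left(4 + 20 \left(-4\right)\right) = 6 + 0 \left(4 - 80\right) = 6 + 0 \left(-76\right) = 6 + 0 = 6$)
$\frac{1}{452 W + 445} = \frac{1}{452 \cdot 6 + 445} = \frac{1}{2712 + 445} = \frac{1}{3157}$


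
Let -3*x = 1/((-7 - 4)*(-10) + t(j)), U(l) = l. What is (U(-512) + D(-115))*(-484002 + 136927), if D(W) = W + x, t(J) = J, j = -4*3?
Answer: 63979458425/294 ≈ 2.1762e+8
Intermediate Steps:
j = -12
x = -1/294 (x = -1/(3*((-7 - 4)*(-10) - 12)) = -1/(3*(-11*(-10) - 12)) = -1/(3*(110 - 12)) = -⅓/98 = -⅓*1/98 = -1/294 ≈ -0.0034014)
D(W) = -1/294 + W (D(W) = W - 1/294 = -1/294 + W)
(U(-512) + D(-115))*(-484002 + 136927) = (-512 + (-1/294 - 115))*(-484002 + 136927) = (-512 - 33811/294)*(-347075) = -184339/294*(-347075) = 63979458425/294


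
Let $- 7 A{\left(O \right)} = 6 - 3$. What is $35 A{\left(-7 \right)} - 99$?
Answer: $-114$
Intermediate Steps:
$A{\left(O \right)} = - \frac{3}{7}$ ($A{\left(O \right)} = - \frac{6 - 3}{7} = \left(- \frac{1}{7}\right) 3 = - \frac{3}{7}$)
$35 A{\left(-7 \right)} - 99 = 35 \left(- \frac{3}{7}\right) - 99 = -15 - 99 = -114$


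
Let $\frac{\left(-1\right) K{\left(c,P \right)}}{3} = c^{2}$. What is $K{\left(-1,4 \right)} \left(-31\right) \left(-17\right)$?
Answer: $-1581$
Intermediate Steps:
$K{\left(c,P \right)} = - 3 c^{2}$
$K{\left(-1,4 \right)} \left(-31\right) \left(-17\right) = - 3 \left(-1\right)^{2} \left(-31\right) \left(-17\right) = \left(-3\right) 1 \left(-31\right) \left(-17\right) = \left(-3\right) \left(-31\right) \left(-17\right) = 93 \left(-17\right) = -1581$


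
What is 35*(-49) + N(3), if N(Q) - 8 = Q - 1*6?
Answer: -1710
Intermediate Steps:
N(Q) = 2 + Q (N(Q) = 8 + (Q - 1*6) = 8 + (Q - 6) = 8 + (-6 + Q) = 2 + Q)
35*(-49) + N(3) = 35*(-49) + (2 + 3) = -1715 + 5 = -1710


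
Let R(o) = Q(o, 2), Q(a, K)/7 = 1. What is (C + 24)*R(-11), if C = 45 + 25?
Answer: 658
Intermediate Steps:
Q(a, K) = 7 (Q(a, K) = 7*1 = 7)
C = 70
R(o) = 7
(C + 24)*R(-11) = (70 + 24)*7 = 94*7 = 658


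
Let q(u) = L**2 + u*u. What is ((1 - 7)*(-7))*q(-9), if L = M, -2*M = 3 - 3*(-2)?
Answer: 8505/2 ≈ 4252.5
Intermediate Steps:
M = -9/2 (M = -(3 - 3*(-2))/2 = -(3 + 6)/2 = -1/2*9 = -9/2 ≈ -4.5000)
L = -9/2 ≈ -4.5000
q(u) = 81/4 + u**2 (q(u) = (-9/2)**2 + u*u = 81/4 + u**2)
((1 - 7)*(-7))*q(-9) = ((1 - 7)*(-7))*(81/4 + (-9)**2) = (-6*(-7))*(81/4 + 81) = 42*(405/4) = 8505/2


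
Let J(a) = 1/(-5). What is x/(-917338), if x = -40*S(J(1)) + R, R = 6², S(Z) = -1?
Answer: -38/458669 ≈ -8.2848e-5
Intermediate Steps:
J(a) = -⅕
R = 36
x = 76 (x = -40*(-1) + 36 = 40 + 36 = 76)
x/(-917338) = 76/(-917338) = 76*(-1/917338) = -38/458669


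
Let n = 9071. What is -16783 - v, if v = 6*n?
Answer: -71209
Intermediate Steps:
v = 54426 (v = 6*9071 = 54426)
-16783 - v = -16783 - 1*54426 = -16783 - 54426 = -71209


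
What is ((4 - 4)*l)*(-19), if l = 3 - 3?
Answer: 0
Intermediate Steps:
l = 0
((4 - 4)*l)*(-19) = ((4 - 4)*0)*(-19) = (0*0)*(-19) = 0*(-19) = 0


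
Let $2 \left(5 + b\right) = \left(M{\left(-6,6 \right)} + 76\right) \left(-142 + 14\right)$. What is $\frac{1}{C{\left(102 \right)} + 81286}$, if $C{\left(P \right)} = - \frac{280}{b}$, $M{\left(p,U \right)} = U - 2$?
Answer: $\frac{1025}{83318206} \approx 1.2302 \cdot 10^{-5}$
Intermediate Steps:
$M{\left(p,U \right)} = -2 + U$ ($M{\left(p,U \right)} = U - 2 = -2 + U$)
$b = -5125$ ($b = -5 + \frac{\left(\left(-2 + 6\right) + 76\right) \left(-142 + 14\right)}{2} = -5 + \frac{\left(4 + 76\right) \left(-128\right)}{2} = -5 + \frac{80 \left(-128\right)}{2} = -5 + \frac{1}{2} \left(-10240\right) = -5 - 5120 = -5125$)
$C{\left(P \right)} = \frac{56}{1025}$ ($C{\left(P \right)} = - \frac{280}{-5125} = \left(-280\right) \left(- \frac{1}{5125}\right) = \frac{56}{1025}$)
$\frac{1}{C{\left(102 \right)} + 81286} = \frac{1}{\frac{56}{1025} + 81286} = \frac{1}{\frac{83318206}{1025}} = \frac{1025}{83318206}$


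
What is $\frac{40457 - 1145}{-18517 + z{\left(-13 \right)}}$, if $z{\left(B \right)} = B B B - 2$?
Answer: $- \frac{9828}{5179} \approx -1.8977$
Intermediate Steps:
$z{\left(B \right)} = -2 + B^{3}$ ($z{\left(B \right)} = B^{2} B - 2 = B^{3} - 2 = -2 + B^{3}$)
$\frac{40457 - 1145}{-18517 + z{\left(-13 \right)}} = \frac{40457 - 1145}{-18517 + \left(-2 + \left(-13\right)^{3}\right)} = \frac{39312}{-18517 - 2199} = \frac{39312}{-20716} = 39312 \left(- \frac{1}{20716}\right) = - \frac{9828}{5179}$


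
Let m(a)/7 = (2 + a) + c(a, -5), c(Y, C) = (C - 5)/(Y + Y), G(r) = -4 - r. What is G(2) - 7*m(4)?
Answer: -955/4 ≈ -238.75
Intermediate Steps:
c(Y, C) = (-5 + C)/(2*Y) (c(Y, C) = (-5 + C)/((2*Y)) = (-5 + C)*(1/(2*Y)) = (-5 + C)/(2*Y))
m(a) = 14 - 35/a + 7*a (m(a) = 7*((2 + a) + (-5 - 5)/(2*a)) = 7*((2 + a) + (½)*(-10)/a) = 7*((2 + a) - 5/a) = 7*(2 + a - 5/a) = 14 - 35/a + 7*a)
G(2) - 7*m(4) = (-4 - 1*2) - 7*(14 - 35/4 + 7*4) = (-4 - 2) - 7*(14 - 35*¼ + 28) = -6 - 7*(14 - 35/4 + 28) = -6 - 7*133/4 = -6 - 931/4 = -955/4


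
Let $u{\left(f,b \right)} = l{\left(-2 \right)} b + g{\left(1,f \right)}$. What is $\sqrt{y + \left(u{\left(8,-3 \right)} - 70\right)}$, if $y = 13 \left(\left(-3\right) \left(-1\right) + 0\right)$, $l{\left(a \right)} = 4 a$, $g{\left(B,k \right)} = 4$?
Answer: $i \sqrt{3} \approx 1.732 i$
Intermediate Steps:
$u{\left(f,b \right)} = 4 - 8 b$ ($u{\left(f,b \right)} = 4 \left(-2\right) b + 4 = - 8 b + 4 = 4 - 8 b$)
$y = 39$ ($y = 13 \left(3 + 0\right) = 13 \cdot 3 = 39$)
$\sqrt{y + \left(u{\left(8,-3 \right)} - 70\right)} = \sqrt{39 + \left(\left(4 - -24\right) - 70\right)} = \sqrt{39 + \left(\left(4 + 24\right) - 70\right)} = \sqrt{39 + \left(28 - 70\right)} = \sqrt{39 - 42} = \sqrt{-3} = i \sqrt{3}$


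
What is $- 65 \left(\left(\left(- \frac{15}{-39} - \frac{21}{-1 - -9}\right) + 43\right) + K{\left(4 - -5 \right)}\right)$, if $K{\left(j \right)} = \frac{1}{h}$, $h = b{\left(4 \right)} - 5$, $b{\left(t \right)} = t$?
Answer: $- \frac{20675}{8} \approx -2584.4$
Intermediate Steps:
$h = -1$ ($h = 4 - 5 = -1$)
$K{\left(j \right)} = -1$ ($K{\left(j \right)} = \frac{1}{-1} = -1$)
$- 65 \left(\left(\left(- \frac{15}{-39} - \frac{21}{-1 - -9}\right) + 43\right) + K{\left(4 - -5 \right)}\right) = - 65 \left(\left(\left(- \frac{15}{-39} - \frac{21}{-1 - -9}\right) + 43\right) - 1\right) = - 65 \left(\left(\left(\left(-15\right) \left(- \frac{1}{39}\right) - \frac{21}{-1 + 9}\right) + 43\right) - 1\right) = - 65 \left(\left(\left(\frac{5}{13} - \frac{21}{8}\right) + 43\right) - 1\right) = - 65 \left(\left(- \frac{233}{104} + 43\right) - 1\right) = - 65 \left(\frac{4239}{104} - 1\right) = \left(-65\right) \frac{4135}{104} = - \frac{20675}{8}$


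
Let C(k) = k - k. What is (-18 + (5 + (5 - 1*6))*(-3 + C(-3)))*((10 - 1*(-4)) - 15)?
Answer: 30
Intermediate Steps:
C(k) = 0
(-18 + (5 + (5 - 1*6))*(-3 + C(-3)))*((10 - 1*(-4)) - 15) = (-18 + (5 + (5 - 1*6))*(-3 + 0))*((10 - 1*(-4)) - 15) = (-18 + (5 + (5 - 6))*(-3))*((10 + 4) - 15) = (-18 + (5 - 1)*(-3))*(14 - 15) = (-18 + 4*(-3))*(-1) = (-18 - 12)*(-1) = -30*(-1) = 30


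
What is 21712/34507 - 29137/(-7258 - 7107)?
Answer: 1317323339/495693055 ≈ 2.6575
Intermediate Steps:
21712/34507 - 29137/(-7258 - 7107) = 21712*(1/34507) - 29137/(-14365) = 21712/34507 - 29137*(-1/14365) = 21712/34507 + 29137/14365 = 1317323339/495693055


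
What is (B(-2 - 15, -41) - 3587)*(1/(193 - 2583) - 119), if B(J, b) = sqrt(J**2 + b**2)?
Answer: 1020182257/2390 - 284411*sqrt(1970)/2390 ≈ 4.2157e+5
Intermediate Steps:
(B(-2 - 15, -41) - 3587)*(1/(193 - 2583) - 119) = (sqrt((-2 - 15)**2 + (-41)**2) - 3587)*(1/(193 - 2583) - 119) = (sqrt((-17)**2 + 1681) - 3587)*(1/(-2390) - 119) = (sqrt(289 + 1681) - 3587)*(-1/2390 - 119) = (sqrt(1970) - 3587)*(-284411/2390) = (-3587 + sqrt(1970))*(-284411/2390) = 1020182257/2390 - 284411*sqrt(1970)/2390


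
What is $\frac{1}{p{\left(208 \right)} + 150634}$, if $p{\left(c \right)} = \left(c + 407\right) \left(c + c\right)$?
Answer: $\frac{1}{406474} \approx 2.4602 \cdot 10^{-6}$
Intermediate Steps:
$p{\left(c \right)} = 2 c \left(407 + c\right)$ ($p{\left(c \right)} = \left(407 + c\right) 2 c = 2 c \left(407 + c\right)$)
$\frac{1}{p{\left(208 \right)} + 150634} = \frac{1}{2 \cdot 208 \left(407 + 208\right) + 150634} = \frac{1}{2 \cdot 208 \cdot 615 + 150634} = \frac{1}{255840 + 150634} = \frac{1}{406474}$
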